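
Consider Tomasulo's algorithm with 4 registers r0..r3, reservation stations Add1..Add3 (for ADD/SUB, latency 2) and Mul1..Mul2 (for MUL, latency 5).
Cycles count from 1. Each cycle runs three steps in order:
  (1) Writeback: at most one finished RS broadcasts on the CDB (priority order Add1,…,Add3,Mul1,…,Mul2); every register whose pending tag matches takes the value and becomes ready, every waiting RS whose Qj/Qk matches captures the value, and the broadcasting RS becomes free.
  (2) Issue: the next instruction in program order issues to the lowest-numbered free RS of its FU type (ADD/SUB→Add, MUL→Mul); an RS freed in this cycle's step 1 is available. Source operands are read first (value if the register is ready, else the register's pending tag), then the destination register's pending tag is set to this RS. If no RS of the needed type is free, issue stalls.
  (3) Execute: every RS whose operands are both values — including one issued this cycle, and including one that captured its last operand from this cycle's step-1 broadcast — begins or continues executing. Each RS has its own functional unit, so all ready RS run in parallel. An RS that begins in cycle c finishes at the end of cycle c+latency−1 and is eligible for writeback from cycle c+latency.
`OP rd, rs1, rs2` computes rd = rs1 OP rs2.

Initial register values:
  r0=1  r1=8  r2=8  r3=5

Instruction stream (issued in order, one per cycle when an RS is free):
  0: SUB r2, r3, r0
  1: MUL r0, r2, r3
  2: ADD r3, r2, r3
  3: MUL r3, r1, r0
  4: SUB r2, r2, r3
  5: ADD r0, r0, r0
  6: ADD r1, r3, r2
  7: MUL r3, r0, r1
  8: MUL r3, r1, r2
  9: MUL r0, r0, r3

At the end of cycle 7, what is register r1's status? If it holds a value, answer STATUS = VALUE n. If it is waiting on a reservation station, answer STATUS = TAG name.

cycle 1: issue SUB r2<-Add1 // r0:1,r1:8,r2:Add1,r3:5
cycle 2: issue MUL r0<-Mul1 // r0:Mul1,r1:8,r2:Add1,r3:5
cycle 3: CDB Add1=4; issue ADD r3<-Add1 // r0:Mul1,r1:8,r2:4,r3:Add1
cycle 4: issue MUL r3<-Mul2 // r0:Mul1,r1:8,r2:4,r3:Mul2
cycle 5: CDB Add1=9; issue SUB r2<-Add1 // r0:Mul1,r1:8,r2:Add1,r3:Mul2
cycle 6: issue ADD r0<-Add2 // r0:Add2,r1:8,r2:Add1,r3:Mul2
cycle 7: issue ADD r1<-Add3 // r0:Add2,r1:Add3,r2:Add1,r3:Mul2

STATUS = TAG Add3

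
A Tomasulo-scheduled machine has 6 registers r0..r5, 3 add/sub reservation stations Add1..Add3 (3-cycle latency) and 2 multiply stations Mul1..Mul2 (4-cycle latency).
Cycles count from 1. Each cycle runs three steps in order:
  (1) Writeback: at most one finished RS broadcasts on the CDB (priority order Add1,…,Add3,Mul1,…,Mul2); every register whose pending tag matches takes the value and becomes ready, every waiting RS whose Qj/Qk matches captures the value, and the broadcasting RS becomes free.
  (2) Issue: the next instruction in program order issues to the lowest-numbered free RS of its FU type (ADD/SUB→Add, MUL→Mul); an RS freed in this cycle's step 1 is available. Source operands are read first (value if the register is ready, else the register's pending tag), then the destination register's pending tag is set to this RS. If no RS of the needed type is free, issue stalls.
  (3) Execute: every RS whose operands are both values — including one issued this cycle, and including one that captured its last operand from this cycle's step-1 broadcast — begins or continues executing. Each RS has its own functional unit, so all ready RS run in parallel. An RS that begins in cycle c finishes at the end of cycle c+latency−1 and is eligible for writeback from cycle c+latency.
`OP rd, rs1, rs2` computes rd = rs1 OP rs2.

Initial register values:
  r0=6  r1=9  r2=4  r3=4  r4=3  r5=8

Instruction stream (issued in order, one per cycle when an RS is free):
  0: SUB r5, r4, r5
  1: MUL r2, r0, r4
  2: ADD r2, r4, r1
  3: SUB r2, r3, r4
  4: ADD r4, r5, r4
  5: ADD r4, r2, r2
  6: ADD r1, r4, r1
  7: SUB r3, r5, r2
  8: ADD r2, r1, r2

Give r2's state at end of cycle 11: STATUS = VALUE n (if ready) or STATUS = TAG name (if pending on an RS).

c1: issue SUB r5<-Add1 | r0:6,r1:9,r2:4,r3:4,r4:3,r5:Add1
c2: issue MUL r2<-Mul1 | r0:6,r1:9,r2:Mul1,r3:4,r4:3,r5:Add1
c3: issue ADD r2<-Add2 | r0:6,r1:9,r2:Add2,r3:4,r4:3,r5:Add1
c4: CDB Add1=-5; issue SUB r2<-Add1 | r0:6,r1:9,r2:Add1,r3:4,r4:3,r5:-5
c5: issue ADD r4<-Add3 | r0:6,r1:9,r2:Add1,r3:4,r4:Add3,r5:-5
c6: CDB Add2=12; issue ADD r4<-Add2 | r0:6,r1:9,r2:Add1,r3:4,r4:Add2,r5:-5
c7: CDB Add1=1; issue ADD r1<-Add1 | r0:6,r1:Add1,r2:1,r3:4,r4:Add2,r5:-5
c8: CDB Add3=-2; issue SUB r3<-Add3 | r0:6,r1:Add1,r2:1,r3:Add3,r4:Add2,r5:-5
c9: CDB Mul1=18; stall | r0:6,r1:Add1,r2:1,r3:Add3,r4:Add2,r5:-5
c10: CDB Add2=2; issue ADD r2<-Add2 | r0:6,r1:Add1,r2:Add2,r3:Add3,r4:2,r5:-5
c11: CDB Add3=-6 | r0:6,r1:Add1,r2:Add2,r3:-6,r4:2,r5:-5

STATUS = TAG Add2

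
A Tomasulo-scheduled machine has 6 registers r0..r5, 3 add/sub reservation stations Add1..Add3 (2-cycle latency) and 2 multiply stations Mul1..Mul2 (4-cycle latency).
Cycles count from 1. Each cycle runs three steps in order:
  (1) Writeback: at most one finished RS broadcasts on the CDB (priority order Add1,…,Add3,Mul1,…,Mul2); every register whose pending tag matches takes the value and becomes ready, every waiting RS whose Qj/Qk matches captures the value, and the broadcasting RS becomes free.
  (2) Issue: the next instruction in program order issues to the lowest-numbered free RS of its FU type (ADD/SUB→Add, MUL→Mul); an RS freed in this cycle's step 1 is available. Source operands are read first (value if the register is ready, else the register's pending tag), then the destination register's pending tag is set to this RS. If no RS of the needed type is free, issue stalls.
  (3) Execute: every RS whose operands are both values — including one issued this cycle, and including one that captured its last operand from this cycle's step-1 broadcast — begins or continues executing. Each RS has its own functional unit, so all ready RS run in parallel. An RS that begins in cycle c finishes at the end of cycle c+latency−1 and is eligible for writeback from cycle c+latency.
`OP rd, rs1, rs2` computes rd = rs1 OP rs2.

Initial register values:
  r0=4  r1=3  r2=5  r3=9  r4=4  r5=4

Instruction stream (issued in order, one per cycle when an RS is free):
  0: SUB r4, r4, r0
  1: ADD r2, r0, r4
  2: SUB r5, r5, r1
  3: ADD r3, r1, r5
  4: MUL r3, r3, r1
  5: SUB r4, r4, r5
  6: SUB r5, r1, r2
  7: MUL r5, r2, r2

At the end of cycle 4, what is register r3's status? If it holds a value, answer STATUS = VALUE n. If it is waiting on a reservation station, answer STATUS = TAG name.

STATUS = TAG Add3

  c1: issue SUB r4<-Add1  regs: r0:4,r1:3,r2:5,r3:9,r4:Add1,r5:4
  c2: issue ADD r2<-Add2  regs: r0:4,r1:3,r2:Add2,r3:9,r4:Add1,r5:4
  c3: CDB Add1=0; issue SUB r5<-Add1  regs: r0:4,r1:3,r2:Add2,r3:9,r4:0,r5:Add1
  c4: issue ADD r3<-Add3  regs: r0:4,r1:3,r2:Add2,r3:Add3,r4:0,r5:Add1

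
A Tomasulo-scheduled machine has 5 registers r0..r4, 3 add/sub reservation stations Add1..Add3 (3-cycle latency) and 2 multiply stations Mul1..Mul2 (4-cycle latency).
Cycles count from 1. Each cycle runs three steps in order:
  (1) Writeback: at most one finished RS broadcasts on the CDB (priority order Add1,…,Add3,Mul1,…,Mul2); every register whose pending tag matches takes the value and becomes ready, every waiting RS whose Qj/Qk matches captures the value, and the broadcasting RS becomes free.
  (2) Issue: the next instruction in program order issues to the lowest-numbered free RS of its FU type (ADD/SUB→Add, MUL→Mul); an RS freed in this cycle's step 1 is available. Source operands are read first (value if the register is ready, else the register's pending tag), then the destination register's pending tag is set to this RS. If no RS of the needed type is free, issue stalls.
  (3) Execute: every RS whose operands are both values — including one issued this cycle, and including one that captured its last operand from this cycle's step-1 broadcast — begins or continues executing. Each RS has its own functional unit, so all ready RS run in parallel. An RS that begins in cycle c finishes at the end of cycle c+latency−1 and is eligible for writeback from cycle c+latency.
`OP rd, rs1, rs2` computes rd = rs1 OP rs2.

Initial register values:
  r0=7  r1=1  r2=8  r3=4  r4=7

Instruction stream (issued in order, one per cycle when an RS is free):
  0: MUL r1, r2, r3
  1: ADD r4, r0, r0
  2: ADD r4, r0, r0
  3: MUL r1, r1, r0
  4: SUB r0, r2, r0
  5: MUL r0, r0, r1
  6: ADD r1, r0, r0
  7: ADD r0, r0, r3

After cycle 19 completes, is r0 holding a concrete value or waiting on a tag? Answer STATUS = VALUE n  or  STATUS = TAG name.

STATUS = VALUE 228

cycle 1: issue MUL r1<-Mul1 // r0:7,r1:Mul1,r2:8,r3:4,r4:7
cycle 2: issue ADD r4<-Add1 // r0:7,r1:Mul1,r2:8,r3:4,r4:Add1
cycle 3: issue ADD r4<-Add2 // r0:7,r1:Mul1,r2:8,r3:4,r4:Add2
cycle 4: issue MUL r1<-Mul2 // r0:7,r1:Mul2,r2:8,r3:4,r4:Add2
cycle 5: CDB Add1=14; issue SUB r0<-Add1 // r0:Add1,r1:Mul2,r2:8,r3:4,r4:Add2
cycle 6: CDB Add2=14; stall // r0:Add1,r1:Mul2,r2:8,r3:4,r4:14
cycle 7: CDB Mul1=32; issue MUL r0<-Mul1 // r0:Mul1,r1:Mul2,r2:8,r3:4,r4:14
cycle 8: CDB Add1=1; issue ADD r1<-Add1 // r0:Mul1,r1:Add1,r2:8,r3:4,r4:14
cycle 9: issue ADD r0<-Add2 // r0:Add2,r1:Add1,r2:8,r3:4,r4:14
cycle 10: - // r0:Add2,r1:Add1,r2:8,r3:4,r4:14
cycle 11: CDB Mul2=224 // r0:Add2,r1:Add1,r2:8,r3:4,r4:14
cycle 12: - // r0:Add2,r1:Add1,r2:8,r3:4,r4:14
cycle 13: - // r0:Add2,r1:Add1,r2:8,r3:4,r4:14
cycle 14: - // r0:Add2,r1:Add1,r2:8,r3:4,r4:14
cycle 15: CDB Mul1=224 // r0:Add2,r1:Add1,r2:8,r3:4,r4:14
cycle 16: - // r0:Add2,r1:Add1,r2:8,r3:4,r4:14
cycle 17: - // r0:Add2,r1:Add1,r2:8,r3:4,r4:14
cycle 18: CDB Add1=448 // r0:Add2,r1:448,r2:8,r3:4,r4:14
cycle 19: CDB Add2=228 // r0:228,r1:448,r2:8,r3:4,r4:14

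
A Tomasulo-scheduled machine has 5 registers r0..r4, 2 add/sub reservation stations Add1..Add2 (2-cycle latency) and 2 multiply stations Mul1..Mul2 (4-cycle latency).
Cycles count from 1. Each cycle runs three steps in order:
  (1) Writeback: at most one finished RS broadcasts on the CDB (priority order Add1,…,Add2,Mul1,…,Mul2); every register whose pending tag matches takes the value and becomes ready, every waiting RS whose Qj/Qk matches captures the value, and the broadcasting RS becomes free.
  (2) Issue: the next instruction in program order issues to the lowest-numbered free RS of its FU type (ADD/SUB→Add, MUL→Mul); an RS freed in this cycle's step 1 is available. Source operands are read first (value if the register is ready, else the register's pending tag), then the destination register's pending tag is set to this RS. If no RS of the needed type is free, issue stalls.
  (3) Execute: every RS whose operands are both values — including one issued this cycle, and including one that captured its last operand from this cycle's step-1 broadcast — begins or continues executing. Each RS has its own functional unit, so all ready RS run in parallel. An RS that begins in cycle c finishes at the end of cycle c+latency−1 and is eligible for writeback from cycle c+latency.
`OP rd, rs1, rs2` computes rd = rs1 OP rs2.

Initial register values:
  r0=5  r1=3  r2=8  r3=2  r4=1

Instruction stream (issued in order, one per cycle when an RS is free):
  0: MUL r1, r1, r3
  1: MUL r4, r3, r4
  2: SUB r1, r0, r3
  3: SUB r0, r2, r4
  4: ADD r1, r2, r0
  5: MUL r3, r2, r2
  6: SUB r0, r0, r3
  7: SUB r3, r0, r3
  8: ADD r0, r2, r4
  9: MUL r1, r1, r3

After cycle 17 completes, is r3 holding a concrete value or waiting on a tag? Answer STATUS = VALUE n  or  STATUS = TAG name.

STATUS = VALUE -122

cycle 1: issue MUL r1<-Mul1 // r0:5,r1:Mul1,r2:8,r3:2,r4:1
cycle 2: issue MUL r4<-Mul2 // r0:5,r1:Mul1,r2:8,r3:2,r4:Mul2
cycle 3: issue SUB r1<-Add1 // r0:5,r1:Add1,r2:8,r3:2,r4:Mul2
cycle 4: issue SUB r0<-Add2 // r0:Add2,r1:Add1,r2:8,r3:2,r4:Mul2
cycle 5: CDB Add1=3; issue ADD r1<-Add1 // r0:Add2,r1:Add1,r2:8,r3:2,r4:Mul2
cycle 6: CDB Mul1=6; issue MUL r3<-Mul1 // r0:Add2,r1:Add1,r2:8,r3:Mul1,r4:Mul2
cycle 7: CDB Mul2=2; stall // r0:Add2,r1:Add1,r2:8,r3:Mul1,r4:2
cycle 8: stall // r0:Add2,r1:Add1,r2:8,r3:Mul1,r4:2
cycle 9: CDB Add2=6; issue SUB r0<-Add2 // r0:Add2,r1:Add1,r2:8,r3:Mul1,r4:2
cycle 10: CDB Mul1=64; stall // r0:Add2,r1:Add1,r2:8,r3:64,r4:2
cycle 11: CDB Add1=14; issue SUB r3<-Add1 // r0:Add2,r1:14,r2:8,r3:Add1,r4:2
cycle 12: CDB Add2=-58; issue ADD r0<-Add2 // r0:Add2,r1:14,r2:8,r3:Add1,r4:2
cycle 13: issue MUL r1<-Mul1 // r0:Add2,r1:Mul1,r2:8,r3:Add1,r4:2
cycle 14: CDB Add1=-122 // r0:Add2,r1:Mul1,r2:8,r3:-122,r4:2
cycle 15: CDB Add2=10 // r0:10,r1:Mul1,r2:8,r3:-122,r4:2
cycle 16: - // r0:10,r1:Mul1,r2:8,r3:-122,r4:2
cycle 17: - // r0:10,r1:Mul1,r2:8,r3:-122,r4:2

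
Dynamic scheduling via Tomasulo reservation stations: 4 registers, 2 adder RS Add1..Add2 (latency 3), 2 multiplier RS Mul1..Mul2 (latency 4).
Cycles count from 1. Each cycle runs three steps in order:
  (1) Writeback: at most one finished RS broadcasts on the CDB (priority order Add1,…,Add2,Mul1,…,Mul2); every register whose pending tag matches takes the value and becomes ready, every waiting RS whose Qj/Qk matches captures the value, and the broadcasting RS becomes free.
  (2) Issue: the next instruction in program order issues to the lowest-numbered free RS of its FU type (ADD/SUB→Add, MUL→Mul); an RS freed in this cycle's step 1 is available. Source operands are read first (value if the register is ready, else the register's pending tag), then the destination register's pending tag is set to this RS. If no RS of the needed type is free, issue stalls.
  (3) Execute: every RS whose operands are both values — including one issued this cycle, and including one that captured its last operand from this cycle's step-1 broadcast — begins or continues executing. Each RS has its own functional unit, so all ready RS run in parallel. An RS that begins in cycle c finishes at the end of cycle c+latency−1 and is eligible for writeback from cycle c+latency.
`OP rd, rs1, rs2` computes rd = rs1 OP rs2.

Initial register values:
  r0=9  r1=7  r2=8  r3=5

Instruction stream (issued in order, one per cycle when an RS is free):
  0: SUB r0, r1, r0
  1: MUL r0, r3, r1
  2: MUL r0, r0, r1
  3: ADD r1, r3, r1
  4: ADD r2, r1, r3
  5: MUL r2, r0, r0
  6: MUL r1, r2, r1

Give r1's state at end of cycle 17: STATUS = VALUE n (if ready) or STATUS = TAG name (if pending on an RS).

cycle 1: issue SUB r0<-Add1 // r0:Add1,r1:7,r2:8,r3:5
cycle 2: issue MUL r0<-Mul1 // r0:Mul1,r1:7,r2:8,r3:5
cycle 3: issue MUL r0<-Mul2 // r0:Mul2,r1:7,r2:8,r3:5
cycle 4: CDB Add1=-2; issue ADD r1<-Add1 // r0:Mul2,r1:Add1,r2:8,r3:5
cycle 5: issue ADD r2<-Add2 // r0:Mul2,r1:Add1,r2:Add2,r3:5
cycle 6: CDB Mul1=35; issue MUL r2<-Mul1 // r0:Mul2,r1:Add1,r2:Mul1,r3:5
cycle 7: CDB Add1=12; stall // r0:Mul2,r1:12,r2:Mul1,r3:5
cycle 8: stall // r0:Mul2,r1:12,r2:Mul1,r3:5
cycle 9: stall // r0:Mul2,r1:12,r2:Mul1,r3:5
cycle 10: CDB Add2=17; stall // r0:Mul2,r1:12,r2:Mul1,r3:5
cycle 11: CDB Mul2=245; issue MUL r1<-Mul2 // r0:245,r1:Mul2,r2:Mul1,r3:5
cycle 12: - // r0:245,r1:Mul2,r2:Mul1,r3:5
cycle 13: - // r0:245,r1:Mul2,r2:Mul1,r3:5
cycle 14: - // r0:245,r1:Mul2,r2:Mul1,r3:5
cycle 15: CDB Mul1=60025 // r0:245,r1:Mul2,r2:60025,r3:5
cycle 16: - // r0:245,r1:Mul2,r2:60025,r3:5
cycle 17: - // r0:245,r1:Mul2,r2:60025,r3:5

STATUS = TAG Mul2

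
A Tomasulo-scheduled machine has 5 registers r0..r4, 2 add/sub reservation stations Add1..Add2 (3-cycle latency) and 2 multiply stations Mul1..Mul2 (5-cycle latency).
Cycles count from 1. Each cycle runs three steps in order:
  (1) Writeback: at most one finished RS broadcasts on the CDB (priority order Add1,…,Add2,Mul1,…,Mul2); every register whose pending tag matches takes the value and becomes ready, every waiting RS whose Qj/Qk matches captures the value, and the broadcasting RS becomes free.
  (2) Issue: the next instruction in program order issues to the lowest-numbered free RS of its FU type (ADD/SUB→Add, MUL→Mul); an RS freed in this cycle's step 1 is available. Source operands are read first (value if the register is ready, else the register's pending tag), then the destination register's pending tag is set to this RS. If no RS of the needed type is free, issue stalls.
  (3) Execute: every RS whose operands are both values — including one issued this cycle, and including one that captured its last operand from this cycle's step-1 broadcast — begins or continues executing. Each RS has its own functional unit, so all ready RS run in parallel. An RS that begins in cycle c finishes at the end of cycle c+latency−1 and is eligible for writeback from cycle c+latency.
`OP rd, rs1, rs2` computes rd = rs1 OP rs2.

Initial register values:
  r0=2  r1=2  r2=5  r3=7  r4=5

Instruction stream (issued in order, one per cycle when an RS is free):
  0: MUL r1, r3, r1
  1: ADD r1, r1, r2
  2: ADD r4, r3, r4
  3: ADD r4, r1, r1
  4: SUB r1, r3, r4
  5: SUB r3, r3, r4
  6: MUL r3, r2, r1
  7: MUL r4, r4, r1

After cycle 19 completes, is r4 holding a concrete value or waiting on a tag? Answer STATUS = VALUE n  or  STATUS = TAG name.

STATUS = TAG Mul2

cycle 1: issue MUL r1<-Mul1 // r0:2,r1:Mul1,r2:5,r3:7,r4:5
cycle 2: issue ADD r1<-Add1 // r0:2,r1:Add1,r2:5,r3:7,r4:5
cycle 3: issue ADD r4<-Add2 // r0:2,r1:Add1,r2:5,r3:7,r4:Add2
cycle 4: stall // r0:2,r1:Add1,r2:5,r3:7,r4:Add2
cycle 5: stall // r0:2,r1:Add1,r2:5,r3:7,r4:Add2
cycle 6: CDB Add2=12; issue ADD r4<-Add2 // r0:2,r1:Add1,r2:5,r3:7,r4:Add2
cycle 7: CDB Mul1=14; stall // r0:2,r1:Add1,r2:5,r3:7,r4:Add2
cycle 8: stall // r0:2,r1:Add1,r2:5,r3:7,r4:Add2
cycle 9: stall // r0:2,r1:Add1,r2:5,r3:7,r4:Add2
cycle 10: CDB Add1=19; issue SUB r1<-Add1 // r0:2,r1:Add1,r2:5,r3:7,r4:Add2
cycle 11: stall // r0:2,r1:Add1,r2:5,r3:7,r4:Add2
cycle 12: stall // r0:2,r1:Add1,r2:5,r3:7,r4:Add2
cycle 13: CDB Add2=38; issue SUB r3<-Add2 // r0:2,r1:Add1,r2:5,r3:Add2,r4:38
cycle 14: issue MUL r3<-Mul1 // r0:2,r1:Add1,r2:5,r3:Mul1,r4:38
cycle 15: issue MUL r4<-Mul2 // r0:2,r1:Add1,r2:5,r3:Mul1,r4:Mul2
cycle 16: CDB Add1=-31 // r0:2,r1:-31,r2:5,r3:Mul1,r4:Mul2
cycle 17: CDB Add2=-31 // r0:2,r1:-31,r2:5,r3:Mul1,r4:Mul2
cycle 18: - // r0:2,r1:-31,r2:5,r3:Mul1,r4:Mul2
cycle 19: - // r0:2,r1:-31,r2:5,r3:Mul1,r4:Mul2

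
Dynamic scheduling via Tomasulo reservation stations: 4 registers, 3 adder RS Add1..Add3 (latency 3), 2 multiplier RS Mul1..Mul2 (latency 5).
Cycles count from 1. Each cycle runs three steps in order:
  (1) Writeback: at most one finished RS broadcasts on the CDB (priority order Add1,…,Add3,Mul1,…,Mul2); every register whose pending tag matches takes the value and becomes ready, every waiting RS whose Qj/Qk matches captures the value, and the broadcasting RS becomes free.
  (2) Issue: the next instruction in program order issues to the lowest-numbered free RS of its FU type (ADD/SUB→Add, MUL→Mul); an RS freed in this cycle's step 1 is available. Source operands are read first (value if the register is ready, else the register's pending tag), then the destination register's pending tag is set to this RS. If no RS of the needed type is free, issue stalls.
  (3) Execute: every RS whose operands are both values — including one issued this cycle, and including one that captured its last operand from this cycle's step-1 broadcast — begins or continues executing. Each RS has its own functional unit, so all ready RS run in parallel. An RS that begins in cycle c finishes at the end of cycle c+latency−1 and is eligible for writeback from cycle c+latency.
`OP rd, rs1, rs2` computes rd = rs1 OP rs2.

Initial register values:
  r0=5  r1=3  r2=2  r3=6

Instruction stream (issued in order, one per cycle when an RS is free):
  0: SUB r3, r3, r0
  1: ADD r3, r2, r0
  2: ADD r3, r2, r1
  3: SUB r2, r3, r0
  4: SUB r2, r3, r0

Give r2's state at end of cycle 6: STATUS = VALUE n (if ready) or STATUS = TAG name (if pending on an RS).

  c1: issue SUB r3<-Add1  regs: r0:5,r1:3,r2:2,r3:Add1
  c2: issue ADD r3<-Add2  regs: r0:5,r1:3,r2:2,r3:Add2
  c3: issue ADD r3<-Add3  regs: r0:5,r1:3,r2:2,r3:Add3
  c4: CDB Add1=1; issue SUB r2<-Add1  regs: r0:5,r1:3,r2:Add1,r3:Add3
  c5: CDB Add2=7; issue SUB r2<-Add2  regs: r0:5,r1:3,r2:Add2,r3:Add3
  c6: CDB Add3=5  regs: r0:5,r1:3,r2:Add2,r3:5

STATUS = TAG Add2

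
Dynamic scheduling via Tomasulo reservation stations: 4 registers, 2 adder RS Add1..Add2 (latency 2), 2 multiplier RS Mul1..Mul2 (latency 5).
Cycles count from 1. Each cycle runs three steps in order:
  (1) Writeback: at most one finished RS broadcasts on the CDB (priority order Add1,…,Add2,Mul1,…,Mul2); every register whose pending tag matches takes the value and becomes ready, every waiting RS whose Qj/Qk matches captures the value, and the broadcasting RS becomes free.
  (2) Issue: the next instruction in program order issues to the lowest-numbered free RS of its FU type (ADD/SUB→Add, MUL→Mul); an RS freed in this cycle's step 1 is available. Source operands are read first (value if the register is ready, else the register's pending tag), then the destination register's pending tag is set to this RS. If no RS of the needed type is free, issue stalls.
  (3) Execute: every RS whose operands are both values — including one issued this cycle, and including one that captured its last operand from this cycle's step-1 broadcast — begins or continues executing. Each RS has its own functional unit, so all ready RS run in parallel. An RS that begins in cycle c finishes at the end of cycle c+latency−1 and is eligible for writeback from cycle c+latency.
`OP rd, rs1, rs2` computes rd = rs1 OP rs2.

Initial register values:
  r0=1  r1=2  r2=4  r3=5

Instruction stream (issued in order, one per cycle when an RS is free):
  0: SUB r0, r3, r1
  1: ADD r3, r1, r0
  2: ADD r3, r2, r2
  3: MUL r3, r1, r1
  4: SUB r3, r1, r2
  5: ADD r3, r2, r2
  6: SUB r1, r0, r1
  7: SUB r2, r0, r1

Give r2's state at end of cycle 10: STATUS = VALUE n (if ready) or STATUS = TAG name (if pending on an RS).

STATUS = TAG Add2

  c1: issue SUB r0<-Add1  regs: r0:Add1,r1:2,r2:4,r3:5
  c2: issue ADD r3<-Add2  regs: r0:Add1,r1:2,r2:4,r3:Add2
  c3: CDB Add1=3; issue ADD r3<-Add1  regs: r0:3,r1:2,r2:4,r3:Add1
  c4: issue MUL r3<-Mul1  regs: r0:3,r1:2,r2:4,r3:Mul1
  c5: CDB Add1=8; issue SUB r3<-Add1  regs: r0:3,r1:2,r2:4,r3:Add1
  c6: CDB Add2=5; issue ADD r3<-Add2  regs: r0:3,r1:2,r2:4,r3:Add2
  c7: CDB Add1=-2; issue SUB r1<-Add1  regs: r0:3,r1:Add1,r2:4,r3:Add2
  c8: CDB Add2=8; issue SUB r2<-Add2  regs: r0:3,r1:Add1,r2:Add2,r3:8
  c9: CDB Add1=1  regs: r0:3,r1:1,r2:Add2,r3:8
  c10: CDB Mul1=4  regs: r0:3,r1:1,r2:Add2,r3:8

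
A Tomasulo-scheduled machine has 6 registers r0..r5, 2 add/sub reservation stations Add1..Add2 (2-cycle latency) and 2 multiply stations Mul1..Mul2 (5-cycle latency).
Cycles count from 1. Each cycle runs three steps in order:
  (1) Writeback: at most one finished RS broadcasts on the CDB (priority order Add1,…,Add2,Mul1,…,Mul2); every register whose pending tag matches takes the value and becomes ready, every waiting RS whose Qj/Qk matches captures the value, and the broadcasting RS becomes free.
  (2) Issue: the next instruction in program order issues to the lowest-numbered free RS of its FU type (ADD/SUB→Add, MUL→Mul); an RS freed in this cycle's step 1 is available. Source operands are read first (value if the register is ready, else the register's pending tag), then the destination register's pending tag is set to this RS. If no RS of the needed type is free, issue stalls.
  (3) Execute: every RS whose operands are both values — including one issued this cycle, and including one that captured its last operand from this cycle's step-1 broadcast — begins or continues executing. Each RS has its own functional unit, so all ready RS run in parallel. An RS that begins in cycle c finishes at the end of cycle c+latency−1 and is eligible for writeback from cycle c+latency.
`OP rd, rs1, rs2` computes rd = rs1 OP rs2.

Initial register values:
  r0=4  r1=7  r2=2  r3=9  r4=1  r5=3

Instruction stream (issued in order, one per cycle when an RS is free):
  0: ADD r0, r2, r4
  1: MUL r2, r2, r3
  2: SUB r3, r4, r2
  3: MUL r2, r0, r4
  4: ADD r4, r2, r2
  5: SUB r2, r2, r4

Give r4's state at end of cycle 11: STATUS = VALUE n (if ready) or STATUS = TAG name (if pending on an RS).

c1: issue ADD r0<-Add1 | r0:Add1,r1:7,r2:2,r3:9,r4:1,r5:3
c2: issue MUL r2<-Mul1 | r0:Add1,r1:7,r2:Mul1,r3:9,r4:1,r5:3
c3: CDB Add1=3; issue SUB r3<-Add1 | r0:3,r1:7,r2:Mul1,r3:Add1,r4:1,r5:3
c4: issue MUL r2<-Mul2 | r0:3,r1:7,r2:Mul2,r3:Add1,r4:1,r5:3
c5: issue ADD r4<-Add2 | r0:3,r1:7,r2:Mul2,r3:Add1,r4:Add2,r5:3
c6: stall | r0:3,r1:7,r2:Mul2,r3:Add1,r4:Add2,r5:3
c7: CDB Mul1=18; stall | r0:3,r1:7,r2:Mul2,r3:Add1,r4:Add2,r5:3
c8: stall | r0:3,r1:7,r2:Mul2,r3:Add1,r4:Add2,r5:3
c9: CDB Add1=-17; issue SUB r2<-Add1 | r0:3,r1:7,r2:Add1,r3:-17,r4:Add2,r5:3
c10: CDB Mul2=3 | r0:3,r1:7,r2:Add1,r3:-17,r4:Add2,r5:3
c11: - | r0:3,r1:7,r2:Add1,r3:-17,r4:Add2,r5:3

STATUS = TAG Add2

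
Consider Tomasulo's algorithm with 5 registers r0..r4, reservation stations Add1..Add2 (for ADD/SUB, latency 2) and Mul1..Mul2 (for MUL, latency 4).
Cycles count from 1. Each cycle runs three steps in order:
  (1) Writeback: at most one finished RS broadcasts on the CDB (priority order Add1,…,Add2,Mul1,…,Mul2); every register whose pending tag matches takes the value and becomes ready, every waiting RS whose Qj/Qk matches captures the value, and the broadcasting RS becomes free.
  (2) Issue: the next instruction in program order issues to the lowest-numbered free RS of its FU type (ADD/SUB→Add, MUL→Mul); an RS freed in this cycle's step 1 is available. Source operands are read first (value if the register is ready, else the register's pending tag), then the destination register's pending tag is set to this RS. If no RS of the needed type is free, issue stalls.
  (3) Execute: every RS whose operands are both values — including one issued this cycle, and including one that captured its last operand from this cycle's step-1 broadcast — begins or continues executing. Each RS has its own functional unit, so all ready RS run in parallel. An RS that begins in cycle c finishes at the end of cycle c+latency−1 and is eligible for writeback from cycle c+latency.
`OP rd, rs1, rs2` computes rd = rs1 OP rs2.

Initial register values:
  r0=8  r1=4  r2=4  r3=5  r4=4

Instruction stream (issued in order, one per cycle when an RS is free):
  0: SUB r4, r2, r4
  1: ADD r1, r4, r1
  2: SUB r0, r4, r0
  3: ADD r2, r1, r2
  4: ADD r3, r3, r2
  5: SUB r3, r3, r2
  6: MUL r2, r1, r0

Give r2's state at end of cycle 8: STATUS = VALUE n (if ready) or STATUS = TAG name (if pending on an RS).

cycle 1: issue SUB r4<-Add1 // r0:8,r1:4,r2:4,r3:5,r4:Add1
cycle 2: issue ADD r1<-Add2 // r0:8,r1:Add2,r2:4,r3:5,r4:Add1
cycle 3: CDB Add1=0; issue SUB r0<-Add1 // r0:Add1,r1:Add2,r2:4,r3:5,r4:0
cycle 4: stall // r0:Add1,r1:Add2,r2:4,r3:5,r4:0
cycle 5: CDB Add1=-8; issue ADD r2<-Add1 // r0:-8,r1:Add2,r2:Add1,r3:5,r4:0
cycle 6: CDB Add2=4; issue ADD r3<-Add2 // r0:-8,r1:4,r2:Add1,r3:Add2,r4:0
cycle 7: stall // r0:-8,r1:4,r2:Add1,r3:Add2,r4:0
cycle 8: CDB Add1=8; issue SUB r3<-Add1 // r0:-8,r1:4,r2:8,r3:Add1,r4:0

STATUS = VALUE 8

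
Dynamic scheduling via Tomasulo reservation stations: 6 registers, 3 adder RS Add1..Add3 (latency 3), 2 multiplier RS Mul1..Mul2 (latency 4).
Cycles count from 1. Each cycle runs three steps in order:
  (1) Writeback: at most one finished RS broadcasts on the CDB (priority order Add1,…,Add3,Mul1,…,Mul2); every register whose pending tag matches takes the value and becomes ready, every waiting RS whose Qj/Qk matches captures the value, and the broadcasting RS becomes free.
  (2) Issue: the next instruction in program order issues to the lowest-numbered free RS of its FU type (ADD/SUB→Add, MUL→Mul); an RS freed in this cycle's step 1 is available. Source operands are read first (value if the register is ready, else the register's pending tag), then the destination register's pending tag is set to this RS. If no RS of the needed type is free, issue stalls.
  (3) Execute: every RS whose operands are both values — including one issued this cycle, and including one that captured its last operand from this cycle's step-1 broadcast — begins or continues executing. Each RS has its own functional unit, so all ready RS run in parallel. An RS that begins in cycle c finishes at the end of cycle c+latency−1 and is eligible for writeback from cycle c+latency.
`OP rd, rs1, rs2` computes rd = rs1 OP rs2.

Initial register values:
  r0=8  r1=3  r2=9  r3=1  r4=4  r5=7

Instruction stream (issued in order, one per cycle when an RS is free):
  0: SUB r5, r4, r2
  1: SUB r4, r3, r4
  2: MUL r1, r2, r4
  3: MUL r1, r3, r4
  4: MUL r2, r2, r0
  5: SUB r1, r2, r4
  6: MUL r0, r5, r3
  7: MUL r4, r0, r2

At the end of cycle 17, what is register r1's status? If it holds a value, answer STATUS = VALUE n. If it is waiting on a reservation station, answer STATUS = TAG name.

cycle 1: issue SUB r5<-Add1 // r0:8,r1:3,r2:9,r3:1,r4:4,r5:Add1
cycle 2: issue SUB r4<-Add2 // r0:8,r1:3,r2:9,r3:1,r4:Add2,r5:Add1
cycle 3: issue MUL r1<-Mul1 // r0:8,r1:Mul1,r2:9,r3:1,r4:Add2,r5:Add1
cycle 4: CDB Add1=-5; issue MUL r1<-Mul2 // r0:8,r1:Mul2,r2:9,r3:1,r4:Add2,r5:-5
cycle 5: CDB Add2=-3; stall // r0:8,r1:Mul2,r2:9,r3:1,r4:-3,r5:-5
cycle 6: stall // r0:8,r1:Mul2,r2:9,r3:1,r4:-3,r5:-5
cycle 7: stall // r0:8,r1:Mul2,r2:9,r3:1,r4:-3,r5:-5
cycle 8: stall // r0:8,r1:Mul2,r2:9,r3:1,r4:-3,r5:-5
cycle 9: CDB Mul1=-27; issue MUL r2<-Mul1 // r0:8,r1:Mul2,r2:Mul1,r3:1,r4:-3,r5:-5
cycle 10: CDB Mul2=-3; issue SUB r1<-Add1 // r0:8,r1:Add1,r2:Mul1,r3:1,r4:-3,r5:-5
cycle 11: issue MUL r0<-Mul2 // r0:Mul2,r1:Add1,r2:Mul1,r3:1,r4:-3,r5:-5
cycle 12: stall // r0:Mul2,r1:Add1,r2:Mul1,r3:1,r4:-3,r5:-5
cycle 13: CDB Mul1=72; issue MUL r4<-Mul1 // r0:Mul2,r1:Add1,r2:72,r3:1,r4:Mul1,r5:-5
cycle 14: - // r0:Mul2,r1:Add1,r2:72,r3:1,r4:Mul1,r5:-5
cycle 15: CDB Mul2=-5 // r0:-5,r1:Add1,r2:72,r3:1,r4:Mul1,r5:-5
cycle 16: CDB Add1=75 // r0:-5,r1:75,r2:72,r3:1,r4:Mul1,r5:-5
cycle 17: - // r0:-5,r1:75,r2:72,r3:1,r4:Mul1,r5:-5

STATUS = VALUE 75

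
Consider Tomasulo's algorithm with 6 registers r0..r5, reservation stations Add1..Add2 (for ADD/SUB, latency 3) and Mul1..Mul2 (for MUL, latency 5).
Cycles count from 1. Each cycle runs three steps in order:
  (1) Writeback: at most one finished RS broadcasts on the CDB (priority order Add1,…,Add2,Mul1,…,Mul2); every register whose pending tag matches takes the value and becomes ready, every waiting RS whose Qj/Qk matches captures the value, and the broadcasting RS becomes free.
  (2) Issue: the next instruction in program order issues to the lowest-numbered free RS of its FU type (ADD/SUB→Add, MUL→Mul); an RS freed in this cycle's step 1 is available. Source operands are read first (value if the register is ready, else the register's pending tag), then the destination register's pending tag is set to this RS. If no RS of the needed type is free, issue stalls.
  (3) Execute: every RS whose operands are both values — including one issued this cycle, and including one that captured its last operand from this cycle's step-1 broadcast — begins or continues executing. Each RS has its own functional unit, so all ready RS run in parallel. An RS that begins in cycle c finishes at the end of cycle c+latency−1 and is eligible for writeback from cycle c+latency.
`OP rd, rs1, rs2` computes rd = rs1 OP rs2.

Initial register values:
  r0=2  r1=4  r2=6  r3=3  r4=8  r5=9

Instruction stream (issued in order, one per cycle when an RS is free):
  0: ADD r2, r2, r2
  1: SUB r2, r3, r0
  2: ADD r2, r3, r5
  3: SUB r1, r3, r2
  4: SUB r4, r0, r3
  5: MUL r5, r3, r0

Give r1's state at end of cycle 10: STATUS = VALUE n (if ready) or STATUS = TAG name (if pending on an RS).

STATUS = TAG Add2

c1: issue ADD r2<-Add1 | r0:2,r1:4,r2:Add1,r3:3,r4:8,r5:9
c2: issue SUB r2<-Add2 | r0:2,r1:4,r2:Add2,r3:3,r4:8,r5:9
c3: stall | r0:2,r1:4,r2:Add2,r3:3,r4:8,r5:9
c4: CDB Add1=12; issue ADD r2<-Add1 | r0:2,r1:4,r2:Add1,r3:3,r4:8,r5:9
c5: CDB Add2=1; issue SUB r1<-Add2 | r0:2,r1:Add2,r2:Add1,r3:3,r4:8,r5:9
c6: stall | r0:2,r1:Add2,r2:Add1,r3:3,r4:8,r5:9
c7: CDB Add1=12; issue SUB r4<-Add1 | r0:2,r1:Add2,r2:12,r3:3,r4:Add1,r5:9
c8: issue MUL r5<-Mul1 | r0:2,r1:Add2,r2:12,r3:3,r4:Add1,r5:Mul1
c9: - | r0:2,r1:Add2,r2:12,r3:3,r4:Add1,r5:Mul1
c10: CDB Add1=-1 | r0:2,r1:Add2,r2:12,r3:3,r4:-1,r5:Mul1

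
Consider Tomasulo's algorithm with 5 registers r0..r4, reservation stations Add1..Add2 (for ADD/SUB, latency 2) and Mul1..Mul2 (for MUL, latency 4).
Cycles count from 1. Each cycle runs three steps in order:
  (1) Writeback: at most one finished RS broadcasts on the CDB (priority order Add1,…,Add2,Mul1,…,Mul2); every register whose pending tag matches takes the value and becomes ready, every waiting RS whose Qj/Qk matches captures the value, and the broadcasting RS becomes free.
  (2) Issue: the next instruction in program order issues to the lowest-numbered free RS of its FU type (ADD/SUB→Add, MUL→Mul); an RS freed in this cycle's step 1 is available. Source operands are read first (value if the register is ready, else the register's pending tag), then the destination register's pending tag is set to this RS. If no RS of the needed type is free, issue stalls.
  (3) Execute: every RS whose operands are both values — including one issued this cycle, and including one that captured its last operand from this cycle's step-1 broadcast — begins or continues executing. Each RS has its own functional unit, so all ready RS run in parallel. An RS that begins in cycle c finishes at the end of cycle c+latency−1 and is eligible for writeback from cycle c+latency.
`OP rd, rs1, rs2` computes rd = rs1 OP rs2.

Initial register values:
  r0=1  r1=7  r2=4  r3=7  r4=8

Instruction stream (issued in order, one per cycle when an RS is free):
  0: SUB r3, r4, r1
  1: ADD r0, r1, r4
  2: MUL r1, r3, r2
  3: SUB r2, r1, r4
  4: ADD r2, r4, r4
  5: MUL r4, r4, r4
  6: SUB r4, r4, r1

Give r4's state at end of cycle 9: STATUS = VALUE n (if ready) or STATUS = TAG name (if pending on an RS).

  c1: issue SUB r3<-Add1  regs: r0:1,r1:7,r2:4,r3:Add1,r4:8
  c2: issue ADD r0<-Add2  regs: r0:Add2,r1:7,r2:4,r3:Add1,r4:8
  c3: CDB Add1=1; issue MUL r1<-Mul1  regs: r0:Add2,r1:Mul1,r2:4,r3:1,r4:8
  c4: CDB Add2=15; issue SUB r2<-Add1  regs: r0:15,r1:Mul1,r2:Add1,r3:1,r4:8
  c5: issue ADD r2<-Add2  regs: r0:15,r1:Mul1,r2:Add2,r3:1,r4:8
  c6: issue MUL r4<-Mul2  regs: r0:15,r1:Mul1,r2:Add2,r3:1,r4:Mul2
  c7: CDB Add2=16; issue SUB r4<-Add2  regs: r0:15,r1:Mul1,r2:16,r3:1,r4:Add2
  c8: CDB Mul1=4  regs: r0:15,r1:4,r2:16,r3:1,r4:Add2
  c9: -  regs: r0:15,r1:4,r2:16,r3:1,r4:Add2

STATUS = TAG Add2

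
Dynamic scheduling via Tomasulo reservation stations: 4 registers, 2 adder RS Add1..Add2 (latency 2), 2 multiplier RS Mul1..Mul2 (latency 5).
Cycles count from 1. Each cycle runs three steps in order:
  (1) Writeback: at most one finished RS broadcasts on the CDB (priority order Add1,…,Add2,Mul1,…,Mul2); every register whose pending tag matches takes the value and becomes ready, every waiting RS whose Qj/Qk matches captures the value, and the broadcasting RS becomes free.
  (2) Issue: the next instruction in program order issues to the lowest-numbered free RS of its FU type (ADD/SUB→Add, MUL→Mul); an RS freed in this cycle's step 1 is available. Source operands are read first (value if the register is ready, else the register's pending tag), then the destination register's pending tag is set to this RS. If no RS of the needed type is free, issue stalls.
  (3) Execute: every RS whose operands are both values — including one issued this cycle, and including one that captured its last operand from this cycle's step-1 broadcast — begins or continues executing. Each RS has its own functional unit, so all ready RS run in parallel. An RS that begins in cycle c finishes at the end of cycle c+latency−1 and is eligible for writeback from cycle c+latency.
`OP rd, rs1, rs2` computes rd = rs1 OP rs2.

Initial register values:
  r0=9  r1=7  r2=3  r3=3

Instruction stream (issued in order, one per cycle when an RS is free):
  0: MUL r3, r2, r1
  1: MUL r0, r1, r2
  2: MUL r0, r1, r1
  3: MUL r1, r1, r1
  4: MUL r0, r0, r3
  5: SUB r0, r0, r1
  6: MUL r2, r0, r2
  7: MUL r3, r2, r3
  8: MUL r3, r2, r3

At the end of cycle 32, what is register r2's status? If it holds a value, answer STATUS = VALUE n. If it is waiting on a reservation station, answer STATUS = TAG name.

  c1: issue MUL r3<-Mul1  regs: r0:9,r1:7,r2:3,r3:Mul1
  c2: issue MUL r0<-Mul2  regs: r0:Mul2,r1:7,r2:3,r3:Mul1
  c3: stall  regs: r0:Mul2,r1:7,r2:3,r3:Mul1
  c4: stall  regs: r0:Mul2,r1:7,r2:3,r3:Mul1
  c5: stall  regs: r0:Mul2,r1:7,r2:3,r3:Mul1
  c6: CDB Mul1=21; issue MUL r0<-Mul1  regs: r0:Mul1,r1:7,r2:3,r3:21
  c7: CDB Mul2=21; issue MUL r1<-Mul2  regs: r0:Mul1,r1:Mul2,r2:3,r3:21
  c8: stall  regs: r0:Mul1,r1:Mul2,r2:3,r3:21
  c9: stall  regs: r0:Mul1,r1:Mul2,r2:3,r3:21
  c10: stall  regs: r0:Mul1,r1:Mul2,r2:3,r3:21
  c11: CDB Mul1=49; issue MUL r0<-Mul1  regs: r0:Mul1,r1:Mul2,r2:3,r3:21
  c12: CDB Mul2=49; issue SUB r0<-Add1  regs: r0:Add1,r1:49,r2:3,r3:21
  c13: issue MUL r2<-Mul2  regs: r0:Add1,r1:49,r2:Mul2,r3:21
  c14: stall  regs: r0:Add1,r1:49,r2:Mul2,r3:21
  c15: stall  regs: r0:Add1,r1:49,r2:Mul2,r3:21
  c16: CDB Mul1=1029; issue MUL r3<-Mul1  regs: r0:Add1,r1:49,r2:Mul2,r3:Mul1
  c17: stall  regs: r0:Add1,r1:49,r2:Mul2,r3:Mul1
  c18: CDB Add1=980; stall  regs: r0:980,r1:49,r2:Mul2,r3:Mul1
  c19: stall  regs: r0:980,r1:49,r2:Mul2,r3:Mul1
  c20: stall  regs: r0:980,r1:49,r2:Mul2,r3:Mul1
  c21: stall  regs: r0:980,r1:49,r2:Mul2,r3:Mul1
  c22: stall  regs: r0:980,r1:49,r2:Mul2,r3:Mul1
  c23: CDB Mul2=2940; issue MUL r3<-Mul2  regs: r0:980,r1:49,r2:2940,r3:Mul2
  c24: -  regs: r0:980,r1:49,r2:2940,r3:Mul2
  c25: -  regs: r0:980,r1:49,r2:2940,r3:Mul2
  c26: -  regs: r0:980,r1:49,r2:2940,r3:Mul2
  c27: -  regs: r0:980,r1:49,r2:2940,r3:Mul2
  c28: CDB Mul1=61740  regs: r0:980,r1:49,r2:2940,r3:Mul2
  c29: -  regs: r0:980,r1:49,r2:2940,r3:Mul2
  c30: -  regs: r0:980,r1:49,r2:2940,r3:Mul2
  c31: -  regs: r0:980,r1:49,r2:2940,r3:Mul2
  c32: -  regs: r0:980,r1:49,r2:2940,r3:Mul2

STATUS = VALUE 2940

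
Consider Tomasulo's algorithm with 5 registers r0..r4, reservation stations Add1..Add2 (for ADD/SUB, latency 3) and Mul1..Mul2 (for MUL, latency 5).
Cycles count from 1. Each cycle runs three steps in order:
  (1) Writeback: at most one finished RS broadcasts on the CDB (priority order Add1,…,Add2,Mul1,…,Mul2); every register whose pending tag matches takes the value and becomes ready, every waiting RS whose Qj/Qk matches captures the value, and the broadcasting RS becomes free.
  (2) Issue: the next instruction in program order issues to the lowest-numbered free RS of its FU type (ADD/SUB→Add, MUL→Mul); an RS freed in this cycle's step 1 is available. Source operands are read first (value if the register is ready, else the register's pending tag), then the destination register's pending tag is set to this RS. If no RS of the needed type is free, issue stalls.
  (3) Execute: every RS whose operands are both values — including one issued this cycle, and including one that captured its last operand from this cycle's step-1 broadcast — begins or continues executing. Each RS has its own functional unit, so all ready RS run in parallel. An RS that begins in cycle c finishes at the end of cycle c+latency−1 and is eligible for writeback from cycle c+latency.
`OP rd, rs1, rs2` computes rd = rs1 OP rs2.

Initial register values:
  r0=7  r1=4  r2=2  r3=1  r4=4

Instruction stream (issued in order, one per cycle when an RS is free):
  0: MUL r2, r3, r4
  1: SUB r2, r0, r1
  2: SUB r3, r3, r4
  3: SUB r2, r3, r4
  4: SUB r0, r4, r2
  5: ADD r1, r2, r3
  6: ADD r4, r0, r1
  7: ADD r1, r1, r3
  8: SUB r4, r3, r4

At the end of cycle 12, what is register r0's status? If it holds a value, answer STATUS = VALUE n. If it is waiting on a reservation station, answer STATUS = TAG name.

cycle 1: issue MUL r2<-Mul1 // r0:7,r1:4,r2:Mul1,r3:1,r4:4
cycle 2: issue SUB r2<-Add1 // r0:7,r1:4,r2:Add1,r3:1,r4:4
cycle 3: issue SUB r3<-Add2 // r0:7,r1:4,r2:Add1,r3:Add2,r4:4
cycle 4: stall // r0:7,r1:4,r2:Add1,r3:Add2,r4:4
cycle 5: CDB Add1=3; issue SUB r2<-Add1 // r0:7,r1:4,r2:Add1,r3:Add2,r4:4
cycle 6: CDB Add2=-3; issue SUB r0<-Add2 // r0:Add2,r1:4,r2:Add1,r3:-3,r4:4
cycle 7: CDB Mul1=4; stall // r0:Add2,r1:4,r2:Add1,r3:-3,r4:4
cycle 8: stall // r0:Add2,r1:4,r2:Add1,r3:-3,r4:4
cycle 9: CDB Add1=-7; issue ADD r1<-Add1 // r0:Add2,r1:Add1,r2:-7,r3:-3,r4:4
cycle 10: stall // r0:Add2,r1:Add1,r2:-7,r3:-3,r4:4
cycle 11: stall // r0:Add2,r1:Add1,r2:-7,r3:-3,r4:4
cycle 12: CDB Add1=-10; issue ADD r4<-Add1 // r0:Add2,r1:-10,r2:-7,r3:-3,r4:Add1

STATUS = TAG Add2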